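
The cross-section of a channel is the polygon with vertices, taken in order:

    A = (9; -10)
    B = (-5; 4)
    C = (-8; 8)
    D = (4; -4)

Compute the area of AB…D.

Σ = (-14) + (-8) + (0) + (-4) = -26
Area = |Σ|/2 = 13.

13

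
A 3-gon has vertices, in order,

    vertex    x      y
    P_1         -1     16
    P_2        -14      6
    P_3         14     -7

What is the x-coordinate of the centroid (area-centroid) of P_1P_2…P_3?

-1/3

Apply the shoelace (surveyor's) formula. First the cross-terms c_i = x_i·y_{i+1} − x_{i+1}·y_i:
  218, 14, 217  ⇒  2A = 449, A = 224.5.
Then Σ (x_i + x_{i+1})·c_i = -449, so x̄ = -449 / (6·224.5) = -1/3.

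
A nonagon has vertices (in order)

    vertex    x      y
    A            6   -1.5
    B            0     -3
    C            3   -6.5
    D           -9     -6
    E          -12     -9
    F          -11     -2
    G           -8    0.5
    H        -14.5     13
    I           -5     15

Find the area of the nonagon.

252.375

Apply the shoelace (surveyor's) formula: 2A = Σ (x_i·y_{i+1} − x_{i+1}·y_i), indices taken mod 9.
Σ = (-18) + (9) + (-76.5) + (9) + (-75) + (-21.5) + (-96.75) + (-152.5) + (-82.5) = -504.75
Area = |Σ|/2 = 252.375.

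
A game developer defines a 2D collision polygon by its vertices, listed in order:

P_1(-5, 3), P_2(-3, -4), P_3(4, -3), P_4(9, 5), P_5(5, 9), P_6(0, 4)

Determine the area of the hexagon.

98.5

Apply the surveyor's formula: 2A = Σ (x_i·y_{i+1} − x_{i+1}·y_i), indices taken mod 6.
Σ = (29) + (25) + (47) + (56) + (20) + (20) = 197
Area = |Σ|/2 = 98.5.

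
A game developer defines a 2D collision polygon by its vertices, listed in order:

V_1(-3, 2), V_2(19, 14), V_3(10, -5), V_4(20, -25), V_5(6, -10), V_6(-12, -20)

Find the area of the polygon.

419.5

Apply the shoelace formula: 2A = Σ (x_i·y_{i+1} − x_{i+1}·y_i), indices taken mod 6.
Σ = (-80) + (-235) + (-150) + (-50) + (-240) + (-84) = -839
Area = |Σ|/2 = 419.5.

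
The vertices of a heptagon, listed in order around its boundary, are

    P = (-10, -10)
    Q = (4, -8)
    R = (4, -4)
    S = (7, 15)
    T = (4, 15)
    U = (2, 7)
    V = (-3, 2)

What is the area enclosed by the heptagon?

171

Apply the shoelace (surveyor's) formula: 2A = Σ (x_i·y_{i+1} − x_{i+1}·y_i), indices taken mod 7.
P→Q: (-10)(-8) − (4)(-10) = 120
Q→R: (4)(-4) − (4)(-8) = 16
R→S: (4)(15) − (7)(-4) = 88
S→T: (7)(15) − (4)(15) = 45
T→U: (4)(7) − (2)(15) = -2
U→V: (2)(2) − (-3)(7) = 25
V→P: (-3)(-10) − (-10)(2) = 50
Σ = 342
Area = |Σ|/2 = 171.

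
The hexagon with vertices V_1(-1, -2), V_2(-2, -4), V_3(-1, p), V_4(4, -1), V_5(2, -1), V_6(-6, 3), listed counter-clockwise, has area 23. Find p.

The doubled signed area Σ (x_i y_{i+1} − x_{i+1} y_i) is linear in p.
With p=0 it equals 10; the coefficient of p is -6 (from the two edges through V_3).
So -6·p + 10 = 2·23 = 46 ⇒ p = -6.

-6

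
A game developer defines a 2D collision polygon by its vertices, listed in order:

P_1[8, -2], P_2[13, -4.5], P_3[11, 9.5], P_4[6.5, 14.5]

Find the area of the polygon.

Apply the shoelace formula: 2A = Σ (x_i·y_{i+1} − x_{i+1}·y_i), indices taken mod 4.
Σ = (-10) + (173) + (97.75) + (-129) = 131.75
Area = |Σ|/2 = 65.875.

65.875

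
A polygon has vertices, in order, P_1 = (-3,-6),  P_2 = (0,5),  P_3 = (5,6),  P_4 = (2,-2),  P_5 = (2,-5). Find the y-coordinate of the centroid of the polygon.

3/95

Apply Gauss's area formula. First the cross-terms c_i = x_i·y_{i+1} − x_{i+1}·y_i:
  -15, -25, -22, -6, -27  ⇒  2A = -95, A = -47.5.
Then Σ (y_i + y_{i+1})·c_i = -9, so ȳ = -9 / (6·(-47.5)) = 3/95.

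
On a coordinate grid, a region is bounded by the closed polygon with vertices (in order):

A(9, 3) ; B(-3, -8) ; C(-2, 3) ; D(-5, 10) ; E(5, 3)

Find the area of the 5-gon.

85

Apply the shoelace formula: 2A = Σ (x_i·y_{i+1} − x_{i+1}·y_i), indices taken mod 5.
A→B: (9)(-8) − (-3)(3) = -63
B→C: (-3)(3) − (-2)(-8) = -25
C→D: (-2)(10) − (-5)(3) = -5
D→E: (-5)(3) − (5)(10) = -65
E→A: (5)(3) − (9)(3) = -12
Σ = -170
Area = |Σ|/2 = 85.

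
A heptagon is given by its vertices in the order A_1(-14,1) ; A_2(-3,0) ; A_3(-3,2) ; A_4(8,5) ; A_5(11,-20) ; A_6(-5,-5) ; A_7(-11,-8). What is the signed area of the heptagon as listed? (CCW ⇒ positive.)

Apply the shoelace formula: 2A = Σ (x_i·y_{i+1} − x_{i+1}·y_i), indices taken mod 7.
Cross-terms: 3, -6, -31, -215, -155, -15, -123  ⇒  Σ = -542
Signed area = Σ/2 = -271 (negative ⇒ clockwise traversal).

-271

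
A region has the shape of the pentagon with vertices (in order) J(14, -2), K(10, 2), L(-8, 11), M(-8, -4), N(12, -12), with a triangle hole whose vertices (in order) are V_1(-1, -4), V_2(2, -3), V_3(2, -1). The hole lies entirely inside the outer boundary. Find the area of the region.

288

Outer boundary:
Apply the surveyor's formula: 2A = Σ (x_i·y_{i+1} − x_{i+1}·y_i), indices taken mod 5.
Σ = (48) + (126) + (120) + (144) + (144) = 582
Area = |Σ|/2 = 291.
Hole:
Apply the surveyor's formula: 2A = Σ (x_i·y_{i+1} − x_{i+1}·y_i), indices taken mod 3.
Cross-terms: 11, 4, -9  ⇒  Σ = 6
Area = |Σ|/2 = 3.
Net area = 291 − 3 = 288.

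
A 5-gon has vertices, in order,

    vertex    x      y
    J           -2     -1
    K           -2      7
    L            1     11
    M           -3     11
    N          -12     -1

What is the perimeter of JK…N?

42

|JK| = √((0)² + (8)²) = √64 = 8
|KL| = √((3)² + (4)²) = √25 = 5
|LM| = √((-4)² + (0)²) = √16 = 4
|MN| = √((-9)² + (-12)²) = √225 = 15
|NJ| = √((10)² + (0)²) = √100 = 10
Perimeter = 8 + 5 + 4 + 15 + 10 = 42.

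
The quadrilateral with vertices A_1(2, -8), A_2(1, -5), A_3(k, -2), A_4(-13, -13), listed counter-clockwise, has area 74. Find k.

Write out the shoelace sum; only the two edges meeting at A_3 involve k:
2·Area = [(1·(-2) − k·(-5)) + (k·(-13) − (-13)·(-2))] + 128
       = -8·k + 100 = 148
⇒ k = -6.

-6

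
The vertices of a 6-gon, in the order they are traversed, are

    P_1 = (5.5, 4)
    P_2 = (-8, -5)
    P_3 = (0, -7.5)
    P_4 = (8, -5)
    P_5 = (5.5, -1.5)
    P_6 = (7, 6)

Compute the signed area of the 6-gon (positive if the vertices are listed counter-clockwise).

Apply Gauss's area formula: 2A = Σ (x_i·y_{i+1} − x_{i+1}·y_i), indices taken mod 6.
P_1→P_2: (5.5)(-5) − (-8)(4) = 4.5
P_2→P_3: (-8)(-7.5) − (0)(-5) = 60
P_3→P_4: (0)(-5) − (8)(-7.5) = 60
P_4→P_5: (8)(-1.5) − (5.5)(-5) = 15.5
P_5→P_6: (5.5)(6) − (7)(-1.5) = 43.5
P_6→P_1: (7)(4) − (5.5)(6) = -5
Σ = 178.5
Signed area = Σ/2 = 89.25 (positive ⇒ counter-clockwise traversal).

89.25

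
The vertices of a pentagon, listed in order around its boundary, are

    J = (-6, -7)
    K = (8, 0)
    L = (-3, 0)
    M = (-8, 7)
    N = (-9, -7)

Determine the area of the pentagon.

87.5

Apply Gauss's area formula: 2A = Σ (x_i·y_{i+1} − x_{i+1}·y_i), indices taken mod 5.
Σ = (56) + (0) + (-21) + (119) + (21) = 175
Area = |Σ|/2 = 87.5.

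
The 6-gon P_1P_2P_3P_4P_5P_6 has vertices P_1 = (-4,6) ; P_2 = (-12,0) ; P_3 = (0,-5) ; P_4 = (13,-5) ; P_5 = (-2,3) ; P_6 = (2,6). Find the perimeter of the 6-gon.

|P_1P_2| = √((-8)² + (-6)²) = √100 = 10
|P_2P_3| = √((12)² + (-5)²) = √169 = 13
|P_3P_4| = √((13)² + (0)²) = √169 = 13
|P_4P_5| = √((-15)² + (8)²) = √289 = 17
|P_5P_6| = √((4)² + (3)²) = √25 = 5
|P_6P_1| = √((-6)² + (0)²) = √36 = 6
Perimeter = 10 + 13 + 13 + 17 + 5 + 6 = 64.

64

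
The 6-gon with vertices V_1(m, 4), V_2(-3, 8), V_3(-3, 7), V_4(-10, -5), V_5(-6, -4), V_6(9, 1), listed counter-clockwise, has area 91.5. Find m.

1

The doubled signed area Σ (x_i y_{i+1} − x_{i+1} y_i) is linear in m.
With m=0 it equals 176; the coefficient of m is 7 (from the two edges through V_1).
So 7·m + 176 = 2·91.5 = 183 ⇒ m = 1.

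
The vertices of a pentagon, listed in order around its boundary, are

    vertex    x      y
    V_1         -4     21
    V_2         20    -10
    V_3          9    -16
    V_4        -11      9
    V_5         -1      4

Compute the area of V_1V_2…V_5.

Apply the shoelace formula: 2A = Σ (x_i·y_{i+1} − x_{i+1}·y_i), indices taken mod 5.
V_1→V_2: (-4)(-10) − (20)(21) = -380
V_2→V_3: (20)(-16) − (9)(-10) = -230
V_3→V_4: (9)(9) − (-11)(-16) = -95
V_4→V_5: (-11)(4) − (-1)(9) = -35
V_5→V_1: (-1)(21) − (-4)(4) = -5
Σ = -745
Area = |Σ|/2 = 372.5.

372.5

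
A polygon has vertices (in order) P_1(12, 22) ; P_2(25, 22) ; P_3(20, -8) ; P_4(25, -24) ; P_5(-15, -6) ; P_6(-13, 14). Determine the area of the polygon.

1229

Σ = (-286) + (-640) + (-280) + (-510) + (-288) + (-454) = -2458
Area = |Σ|/2 = 1229.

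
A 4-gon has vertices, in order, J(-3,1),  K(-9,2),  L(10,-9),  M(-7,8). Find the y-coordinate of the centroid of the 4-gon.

Apply the shoelace formula. First the cross-terms c_i = x_i·y_{i+1} − x_{i+1}·y_i:
  3, 61, 17, 17  ⇒  2A = 98, A = 49.
Then Σ (y_i + y_{i+1})·c_i = -282, so ȳ = -282 / (6·49) = -47/49.

-47/49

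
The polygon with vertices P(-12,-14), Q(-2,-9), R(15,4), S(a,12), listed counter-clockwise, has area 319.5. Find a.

-6

Write out the shoelace sum; only the two edges meeting at S involve a:
2·Area = [(15·12 − a·4) + (a·(-14) − (-12)·12)] + 207
       = -18·a + 531 = 639
⇒ a = -6.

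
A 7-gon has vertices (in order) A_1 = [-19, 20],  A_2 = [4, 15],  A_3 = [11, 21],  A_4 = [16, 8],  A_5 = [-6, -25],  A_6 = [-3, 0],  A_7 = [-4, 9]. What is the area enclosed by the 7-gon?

528.5

Cross-terms: -365, -81, -248, -352, -75, -27, 91  ⇒  Σ = -1057
Area = |Σ|/2 = 528.5.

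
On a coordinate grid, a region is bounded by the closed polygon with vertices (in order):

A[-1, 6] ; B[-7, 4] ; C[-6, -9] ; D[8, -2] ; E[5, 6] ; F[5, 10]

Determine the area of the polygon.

163.5

Apply the shoelace formula: 2A = Σ (x_i·y_{i+1} − x_{i+1}·y_i), indices taken mod 6.
Cross-terms: 38, 87, 84, 58, 20, 40  ⇒  Σ = 327
Area = |Σ|/2 = 163.5.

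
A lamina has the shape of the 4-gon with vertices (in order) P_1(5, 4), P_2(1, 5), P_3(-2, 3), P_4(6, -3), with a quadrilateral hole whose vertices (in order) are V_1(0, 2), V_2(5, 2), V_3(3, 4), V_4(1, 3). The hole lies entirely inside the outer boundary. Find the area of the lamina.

Outer boundary:
Apply the shoelace (surveyor's) formula: 2A = Σ (x_i·y_{i+1} − x_{i+1}·y_i), indices taken mod 4.
Σ = (21) + (13) + (-12) + (39) = 61
Area = |Σ|/2 = 30.5.
Hole:
Apply Gauss's area formula: 2A = Σ (x_i·y_{i+1} − x_{i+1}·y_i), indices taken mod 4.
V_1→V_2: (0)(2) − (5)(2) = -10
V_2→V_3: (5)(4) − (3)(2) = 14
V_3→V_4: (3)(3) − (1)(4) = 5
V_4→V_1: (1)(2) − (0)(3) = 2
Σ = 11
Area = |Σ|/2 = 5.5.
Net area = 30.5 − 5.5 = 25.

25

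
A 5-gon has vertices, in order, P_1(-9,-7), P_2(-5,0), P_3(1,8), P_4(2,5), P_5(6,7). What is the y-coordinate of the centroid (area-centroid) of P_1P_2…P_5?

Apply the surveyor's formula. First the cross-terms c_i = x_i·y_{i+1} − x_{i+1}·y_i:
  -35, -40, -11, -16, 21  ⇒  2A = -81, A = -40.5.
Then Σ (y_i + y_{i+1})·c_i = -410, so ȳ = -410 / (6·(-40.5)) = 410/243.

410/243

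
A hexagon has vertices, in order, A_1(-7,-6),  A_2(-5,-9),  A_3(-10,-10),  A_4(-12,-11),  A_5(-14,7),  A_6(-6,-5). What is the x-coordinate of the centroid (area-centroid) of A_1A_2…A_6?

-1453/142

Apply the shoelace formula. First the cross-terms c_i = x_i·y_{i+1} − x_{i+1}·y_i:
  33, -40, -10, -238, 112, 1  ⇒  2A = -142, A = -71.
Then Σ (x_i + x_{i+1})·c_i = 4359, so x̄ = 4359 / (6·(-71)) = -1453/142.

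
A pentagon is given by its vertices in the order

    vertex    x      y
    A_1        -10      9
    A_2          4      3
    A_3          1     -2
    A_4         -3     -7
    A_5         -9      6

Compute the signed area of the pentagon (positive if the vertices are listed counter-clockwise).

Apply Gauss's area formula: 2A = Σ (x_i·y_{i+1} − x_{i+1}·y_i), indices taken mod 5.
A_1→A_2: (-10)(3) − (4)(9) = -66
A_2→A_3: (4)(-2) − (1)(3) = -11
A_3→A_4: (1)(-7) − (-3)(-2) = -13
A_4→A_5: (-3)(6) − (-9)(-7) = -81
A_5→A_1: (-9)(9) − (-10)(6) = -21
Σ = -192
Signed area = Σ/2 = -96 (negative ⇒ clockwise traversal).

-96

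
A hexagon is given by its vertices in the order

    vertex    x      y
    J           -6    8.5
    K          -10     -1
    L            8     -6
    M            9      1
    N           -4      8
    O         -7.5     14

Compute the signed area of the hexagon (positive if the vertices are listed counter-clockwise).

Apply the shoelace formula: 2A = Σ (x_i·y_{i+1} − x_{i+1}·y_i), indices taken mod 6.
J→K: (-6)(-1) − (-10)(8.5) = 91
K→L: (-10)(-6) − (8)(-1) = 68
L→M: (8)(1) − (9)(-6) = 62
M→N: (9)(8) − (-4)(1) = 76
N→O: (-4)(14) − (-7.5)(8) = 4
O→J: (-7.5)(8.5) − (-6)(14) = 20.25
Σ = 321.25
Signed area = Σ/2 = 160.625 (positive ⇒ counter-clockwise traversal).

160.625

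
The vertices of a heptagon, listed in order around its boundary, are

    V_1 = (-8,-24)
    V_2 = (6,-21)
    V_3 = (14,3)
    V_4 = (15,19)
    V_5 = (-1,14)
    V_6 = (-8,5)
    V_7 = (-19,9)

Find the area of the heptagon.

866

Apply the shoelace (surveyor's) formula: 2A = Σ (x_i·y_{i+1} − x_{i+1}·y_i), indices taken mod 7.
Σ = (312) + (312) + (221) + (229) + (107) + (23) + (528) = 1732
Area = |Σ|/2 = 866.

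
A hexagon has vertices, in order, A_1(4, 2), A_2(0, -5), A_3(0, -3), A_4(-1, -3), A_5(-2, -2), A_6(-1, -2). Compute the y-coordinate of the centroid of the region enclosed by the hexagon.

-30/19

Apply the surveyor's formula. First the cross-terms c_i = x_i·y_{i+1} − x_{i+1}·y_i:
  -20, 0, -3, -4, 2, 6  ⇒  2A = -19, A = -9.5.
Then Σ (y_i + y_{i+1})·c_i = 90, so ȳ = 90 / (6·(-9.5)) = -30/19.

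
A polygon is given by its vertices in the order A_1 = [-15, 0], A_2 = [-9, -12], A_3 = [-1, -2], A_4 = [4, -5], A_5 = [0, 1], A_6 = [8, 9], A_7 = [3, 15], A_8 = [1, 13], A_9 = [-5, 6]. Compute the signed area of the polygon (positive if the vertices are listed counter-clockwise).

236.5

Σ = (180) + (6) + (13) + (4) + (-8) + (93) + (24) + (71) + (90) = 473
Signed area = Σ/2 = 236.5 (positive ⇒ counter-clockwise traversal).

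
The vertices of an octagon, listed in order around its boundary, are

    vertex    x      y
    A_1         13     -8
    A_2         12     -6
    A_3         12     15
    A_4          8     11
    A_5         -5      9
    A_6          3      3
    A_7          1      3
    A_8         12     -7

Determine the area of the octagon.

Apply Gauss's area formula: 2A = Σ (x_i·y_{i+1} − x_{i+1}·y_i), indices taken mod 8.
Σ = (18) + (252) + (12) + (127) + (-42) + (6) + (-43) + (-5) = 325
Area = |Σ|/2 = 162.5.

162.5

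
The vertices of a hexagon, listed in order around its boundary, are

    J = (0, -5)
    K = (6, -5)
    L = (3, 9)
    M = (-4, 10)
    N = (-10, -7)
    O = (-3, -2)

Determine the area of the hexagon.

153.5

Apply Gauss's area formula: 2A = Σ (x_i·y_{i+1} − x_{i+1}·y_i), indices taken mod 6.
Σ = (30) + (69) + (66) + (128) + (-1) + (15) = 307
Area = |Σ|/2 = 153.5.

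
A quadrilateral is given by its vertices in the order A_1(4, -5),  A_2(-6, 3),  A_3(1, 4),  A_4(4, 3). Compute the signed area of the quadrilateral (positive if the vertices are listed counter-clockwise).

-45

Apply the surveyor's formula: 2A = Σ (x_i·y_{i+1} − x_{i+1}·y_i), indices taken mod 4.
Σ = (-18) + (-27) + (-13) + (-32) = -90
Signed area = Σ/2 = -45 (negative ⇒ clockwise traversal).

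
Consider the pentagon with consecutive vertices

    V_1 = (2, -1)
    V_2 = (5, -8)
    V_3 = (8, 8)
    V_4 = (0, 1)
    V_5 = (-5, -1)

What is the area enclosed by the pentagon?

56.5

Apply Gauss's area formula: 2A = Σ (x_i·y_{i+1} − x_{i+1}·y_i), indices taken mod 5.
Σ = (-11) + (104) + (8) + (5) + (7) = 113
Area = |Σ|/2 = 56.5.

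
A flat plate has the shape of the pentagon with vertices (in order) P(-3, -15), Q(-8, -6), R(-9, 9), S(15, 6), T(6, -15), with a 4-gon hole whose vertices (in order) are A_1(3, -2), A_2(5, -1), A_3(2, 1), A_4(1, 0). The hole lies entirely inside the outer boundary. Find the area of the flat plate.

Outer boundary:
Σ = (-102) + (-126) + (-189) + (-261) + (-135) = -813
Area = |Σ|/2 = 406.5.
Hole:
Apply the surveyor's formula: 2A = Σ (x_i·y_{i+1} − x_{i+1}·y_i), indices taken mod 4.
Cross-terms: 7, 7, -1, -2  ⇒  Σ = 11
Area = |Σ|/2 = 5.5.
Net area = 406.5 − 5.5 = 401.

401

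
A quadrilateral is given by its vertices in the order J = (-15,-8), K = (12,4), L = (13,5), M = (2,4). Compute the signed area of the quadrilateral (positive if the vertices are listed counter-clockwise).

Apply the shoelace formula: 2A = Σ (x_i·y_{i+1} − x_{i+1}·y_i), indices taken mod 4.
Σ = (36) + (8) + (42) + (44) = 130
Signed area = Σ/2 = 65 (positive ⇒ counter-clockwise traversal).

65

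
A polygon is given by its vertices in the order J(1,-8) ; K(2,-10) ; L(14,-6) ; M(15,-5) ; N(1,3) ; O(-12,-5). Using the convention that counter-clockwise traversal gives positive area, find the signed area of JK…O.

168

Apply Gauss's area formula: 2A = Σ (x_i·y_{i+1} − x_{i+1}·y_i), indices taken mod 6.
Cross-terms: 6, 128, 20, 50, 31, 101  ⇒  Σ = 336
Signed area = Σ/2 = 168 (positive ⇒ counter-clockwise traversal).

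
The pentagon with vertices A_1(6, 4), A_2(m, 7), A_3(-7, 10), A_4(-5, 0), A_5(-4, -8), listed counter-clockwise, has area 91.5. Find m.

-5

The doubled signed area Σ (x_i y_{i+1} − x_{i+1} y_i) is linear in m.
With m=0 it equals 213; the coefficient of m is 6 (from the two edges through A_2).
So 6·m + 213 = 2·91.5 = 183 ⇒ m = -5.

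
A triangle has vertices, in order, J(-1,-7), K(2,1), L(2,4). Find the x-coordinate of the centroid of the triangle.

Apply the shoelace (surveyor's) formula. First the cross-terms c_i = x_i·y_{i+1} − x_{i+1}·y_i:
  13, 6, -10  ⇒  2A = 9, A = 4.5.
Then Σ (x_i + x_{i+1})·c_i = 27, so x̄ = 27 / (6·4.5) = 1.

1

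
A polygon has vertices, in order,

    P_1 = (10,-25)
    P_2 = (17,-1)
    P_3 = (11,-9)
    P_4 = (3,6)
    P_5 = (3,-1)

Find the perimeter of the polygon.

84

|P_1P_2| = √((7)² + (24)²) = √625 = 25
|P_2P_3| = √((-6)² + (-8)²) = √100 = 10
|P_3P_4| = √((-8)² + (15)²) = √289 = 17
|P_4P_5| = √((0)² + (-7)²) = √49 = 7
|P_5P_1| = √((7)² + (-24)²) = √625 = 25
Perimeter = 25 + 10 + 17 + 7 + 25 = 84.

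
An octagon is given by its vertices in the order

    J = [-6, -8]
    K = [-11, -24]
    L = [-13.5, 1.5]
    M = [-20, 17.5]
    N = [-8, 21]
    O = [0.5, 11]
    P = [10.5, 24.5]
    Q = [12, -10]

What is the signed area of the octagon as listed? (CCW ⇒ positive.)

-763.75

Apply Gauss's area formula: 2A = Σ (x_i·y_{i+1} − x_{i+1}·y_i), indices taken mod 8.
Σ = (56) + (-340.5) + (-206.25) + (-280) + (-98.5) + (-103.25) + (-399) + (-156) = -1527.5
Signed area = Σ/2 = -763.75 (negative ⇒ clockwise traversal).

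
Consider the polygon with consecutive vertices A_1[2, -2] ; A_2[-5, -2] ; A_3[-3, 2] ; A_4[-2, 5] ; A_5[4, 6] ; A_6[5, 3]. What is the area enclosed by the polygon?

53.5

A_1→A_2: (2)(-2) − (-5)(-2) = -14
A_2→A_3: (-5)(2) − (-3)(-2) = -16
A_3→A_4: (-3)(5) − (-2)(2) = -11
A_4→A_5: (-2)(6) − (4)(5) = -32
A_5→A_6: (4)(3) − (5)(6) = -18
A_6→A_1: (5)(-2) − (2)(3) = -16
Σ = -107
Area = |Σ|/2 = 53.5.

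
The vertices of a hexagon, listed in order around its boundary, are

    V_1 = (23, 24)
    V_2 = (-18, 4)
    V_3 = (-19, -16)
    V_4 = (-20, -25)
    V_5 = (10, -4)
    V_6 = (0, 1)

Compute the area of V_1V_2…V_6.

680

Apply the surveyor's formula: 2A = Σ (x_i·y_{i+1} − x_{i+1}·y_i), indices taken mod 6.
Cross-terms: 524, 364, 155, 330, 10, -23  ⇒  Σ = 1360
Area = |Σ|/2 = 680.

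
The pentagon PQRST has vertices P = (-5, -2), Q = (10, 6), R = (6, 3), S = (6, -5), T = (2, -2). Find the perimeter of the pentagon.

|PQ| = √((15)² + (8)²) = √289 = 17
|QR| = √((-4)² + (-3)²) = √25 = 5
|RS| = √((0)² + (-8)²) = √64 = 8
|ST| = √((-4)² + (3)²) = √25 = 5
|TP| = √((-7)² + (0)²) = √49 = 7
Perimeter = 17 + 5 + 8 + 5 + 7 = 42.

42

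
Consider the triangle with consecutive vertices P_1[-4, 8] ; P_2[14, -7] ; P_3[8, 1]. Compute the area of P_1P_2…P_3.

27

Σ = (-84) + (70) + (68) = 54
Area = |Σ|/2 = 27.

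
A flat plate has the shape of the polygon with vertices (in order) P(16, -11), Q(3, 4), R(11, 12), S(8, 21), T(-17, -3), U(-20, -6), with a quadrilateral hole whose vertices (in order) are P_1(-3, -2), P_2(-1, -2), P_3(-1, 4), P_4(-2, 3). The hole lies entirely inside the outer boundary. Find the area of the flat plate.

Outer boundary:
Apply the surveyor's formula: 2A = Σ (x_i·y_{i+1} − x_{i+1}·y_i), indices taken mod 6.
Σ = (97) + (-8) + (135) + (333) + (42) + (316) = 915
Area = |Σ|/2 = 457.5.
Hole:
Apply the shoelace (surveyor's) formula: 2A = Σ (x_i·y_{i+1} − x_{i+1}·y_i), indices taken mod 4.
Σ = (4) + (-6) + (5) + (13) = 16
Area = |Σ|/2 = 8.
Net area = 457.5 − 8 = 449.5.

449.5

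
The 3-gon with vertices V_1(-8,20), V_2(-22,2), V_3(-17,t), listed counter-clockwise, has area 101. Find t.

-6

The doubled signed area Σ (x_i y_{i+1} − x_{i+1} y_i) is linear in t.
With t=0 it equals 118; the coefficient of t is -14 (from the two edges through V_3).
So -14·t + 118 = 2·101 = 202 ⇒ t = -6.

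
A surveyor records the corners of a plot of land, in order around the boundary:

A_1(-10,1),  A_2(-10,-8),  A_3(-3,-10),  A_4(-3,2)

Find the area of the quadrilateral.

Σ = (90) + (76) + (-36) + (17) = 147
Area = |Σ|/2 = 73.5.

73.5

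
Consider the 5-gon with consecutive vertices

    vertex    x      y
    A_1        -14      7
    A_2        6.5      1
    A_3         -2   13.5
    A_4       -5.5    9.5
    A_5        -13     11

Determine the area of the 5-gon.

Apply the shoelace formula: 2A = Σ (x_i·y_{i+1} − x_{i+1}·y_i), indices taken mod 5.
Σ = (-59.5) + (89.75) + (55.25) + (63) + (63) = 211.5
Area = |Σ|/2 = 105.75.

105.75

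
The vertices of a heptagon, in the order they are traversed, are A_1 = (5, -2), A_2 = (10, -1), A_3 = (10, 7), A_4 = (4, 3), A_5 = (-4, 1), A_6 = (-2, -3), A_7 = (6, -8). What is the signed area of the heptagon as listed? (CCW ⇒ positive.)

Apply the surveyor's formula: 2A = Σ (x_i·y_{i+1} − x_{i+1}·y_i), indices taken mod 7.
Σ = (15) + (80) + (2) + (16) + (14) + (34) + (28) = 189
Signed area = Σ/2 = 94.5 (positive ⇒ counter-clockwise traversal).

94.5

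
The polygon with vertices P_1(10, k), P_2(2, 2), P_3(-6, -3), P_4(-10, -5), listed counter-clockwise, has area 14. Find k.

4

Write out the shoelace sum; only the two edges meeting at P_1 involve k:
2·Area = [((-10)·k − 10·(-5)) + (10·2 − 2·k)] + 6
       = -12·k + 76 = 28
⇒ k = 4.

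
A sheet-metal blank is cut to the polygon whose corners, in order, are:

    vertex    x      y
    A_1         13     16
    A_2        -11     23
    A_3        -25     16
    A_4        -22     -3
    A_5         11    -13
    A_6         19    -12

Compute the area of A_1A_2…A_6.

Apply the surveyor's formula: 2A = Σ (x_i·y_{i+1} − x_{i+1}·y_i), indices taken mod 6.
Σ = (475) + (399) + (427) + (319) + (115) + (460) = 2195
Area = |Σ|/2 = 1097.5.

1097.5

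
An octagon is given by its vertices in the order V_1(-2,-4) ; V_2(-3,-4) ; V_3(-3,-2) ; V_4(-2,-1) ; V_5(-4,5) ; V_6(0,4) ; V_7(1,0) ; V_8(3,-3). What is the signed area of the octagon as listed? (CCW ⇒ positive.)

-33

Apply the surveyor's formula: 2A = Σ (x_i·y_{i+1} − x_{i+1}·y_i), indices taken mod 8.
V_1→V_2: (-2)(-4) − (-3)(-4) = -4
V_2→V_3: (-3)(-2) − (-3)(-4) = -6
V_3→V_4: (-3)(-1) − (-2)(-2) = -1
V_4→V_5: (-2)(5) − (-4)(-1) = -14
V_5→V_6: (-4)(4) − (0)(5) = -16
V_6→V_7: (0)(0) − (1)(4) = -4
V_7→V_8: (1)(-3) − (3)(0) = -3
V_8→V_1: (3)(-4) − (-2)(-3) = -18
Σ = -66
Signed area = Σ/2 = -33 (negative ⇒ clockwise traversal).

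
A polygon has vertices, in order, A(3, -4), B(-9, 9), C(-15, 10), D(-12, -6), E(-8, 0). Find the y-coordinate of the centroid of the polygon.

181/69

Apply the shoelace (surveyor's) formula. First the cross-terms c_i = x_i·y_{i+1} − x_{i+1}·y_i:
  -9, 45, 210, -48, 32  ⇒  2A = 230, A = 115.
Then Σ (y_i + y_{i+1})·c_i = 1810, so ȳ = 1810 / (6·115) = 181/69.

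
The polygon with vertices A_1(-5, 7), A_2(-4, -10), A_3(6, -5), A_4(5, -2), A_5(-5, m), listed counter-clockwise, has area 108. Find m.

9

The doubled signed area Σ (x_i y_{i+1} − x_{i+1} y_i) is linear in m.
With m=0 it equals 126; the coefficient of m is 10 (from the two edges through A_5).
So 10·m + 126 = 2·108 = 216 ⇒ m = 9.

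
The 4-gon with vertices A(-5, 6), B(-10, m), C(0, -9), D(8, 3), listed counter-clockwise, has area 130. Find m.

5

Write out the shoelace sum; only the two edges meeting at B involve m:
2·Area = [((-5)·m − (-10)·6) + ((-10)·(-9) − 0·m)] + 135
       = -5·m + 285 = 260
⇒ m = 5.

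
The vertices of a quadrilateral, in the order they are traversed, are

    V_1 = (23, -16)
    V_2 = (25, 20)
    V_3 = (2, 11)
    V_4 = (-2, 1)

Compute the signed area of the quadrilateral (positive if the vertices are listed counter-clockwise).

Apply the shoelace formula: 2A = Σ (x_i·y_{i+1} − x_{i+1}·y_i), indices taken mod 4.
V_1→V_2: (23)(20) − (25)(-16) = 860
V_2→V_3: (25)(11) − (2)(20) = 235
V_3→V_4: (2)(1) − (-2)(11) = 24
V_4→V_1: (-2)(-16) − (23)(1) = 9
Σ = 1128
Signed area = Σ/2 = 564 (positive ⇒ counter-clockwise traversal).

564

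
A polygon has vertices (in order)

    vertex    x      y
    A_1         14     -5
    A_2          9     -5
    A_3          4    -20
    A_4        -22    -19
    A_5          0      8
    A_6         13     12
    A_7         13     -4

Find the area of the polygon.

Apply the shoelace (surveyor's) formula: 2A = Σ (x_i·y_{i+1} − x_{i+1}·y_i), indices taken mod 7.
Σ = (-25) + (-160) + (-516) + (-176) + (-104) + (-208) + (-9) = -1198
Area = |Σ|/2 = 599.

599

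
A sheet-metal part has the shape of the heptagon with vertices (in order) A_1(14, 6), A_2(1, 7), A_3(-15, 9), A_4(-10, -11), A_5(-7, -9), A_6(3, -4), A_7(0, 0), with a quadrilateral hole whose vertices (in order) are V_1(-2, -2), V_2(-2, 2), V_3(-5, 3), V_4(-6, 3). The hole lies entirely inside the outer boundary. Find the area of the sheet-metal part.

256

Outer boundary:
A_1→A_2: (14)(7) − (1)(6) = 92
A_2→A_3: (1)(9) − (-15)(7) = 114
A_3→A_4: (-15)(-11) − (-10)(9) = 255
A_4→A_5: (-10)(-9) − (-7)(-11) = 13
A_5→A_6: (-7)(-4) − (3)(-9) = 55
A_6→A_7: (3)(0) − (0)(-4) = 0
A_7→A_1: (0)(6) − (14)(0) = 0
Σ = 529
Area = |Σ|/2 = 264.5.
Hole:
Σ = (-8) + (4) + (3) + (18) = 17
Area = |Σ|/2 = 8.5.
Net area = 264.5 − 8.5 = 256.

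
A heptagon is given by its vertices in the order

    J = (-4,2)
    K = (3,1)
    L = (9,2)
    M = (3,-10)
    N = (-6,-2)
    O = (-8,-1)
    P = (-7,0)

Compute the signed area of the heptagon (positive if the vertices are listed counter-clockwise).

Apply the shoelace (surveyor's) formula: 2A = Σ (x_i·y_{i+1} − x_{i+1}·y_i), indices taken mod 7.
Σ = (-10) + (-3) + (-96) + (-66) + (-10) + (-7) + (-14) = -206
Signed area = Σ/2 = -103 (negative ⇒ clockwise traversal).

-103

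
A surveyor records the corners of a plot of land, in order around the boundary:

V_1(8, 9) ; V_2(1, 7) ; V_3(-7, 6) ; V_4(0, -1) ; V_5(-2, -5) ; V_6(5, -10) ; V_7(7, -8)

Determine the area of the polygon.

Apply Gauss's area formula: 2A = Σ (x_i·y_{i+1} − x_{i+1}·y_i), indices taken mod 7.
V_1→V_2: (8)(7) − (1)(9) = 47
V_2→V_3: (1)(6) − (-7)(7) = 55
V_3→V_4: (-7)(-1) − (0)(6) = 7
V_4→V_5: (0)(-5) − (-2)(-1) = -2
V_5→V_6: (-2)(-10) − (5)(-5) = 45
V_6→V_7: (5)(-8) − (7)(-10) = 30
V_7→V_1: (7)(9) − (8)(-8) = 127
Σ = 309
Area = |Σ|/2 = 154.5.

154.5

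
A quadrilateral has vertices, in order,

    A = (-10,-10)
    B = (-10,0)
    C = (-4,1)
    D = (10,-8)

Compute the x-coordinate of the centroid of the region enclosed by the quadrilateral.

-568/201

Apply the surveyor's formula. First the cross-terms c_i = x_i·y_{i+1} − x_{i+1}·y_i:
  -100, -10, 22, -180  ⇒  2A = -268, A = -134.
Then Σ (x_i + x_{i+1})·c_i = 2272, so x̄ = 2272 / (6·(-134)) = -568/201.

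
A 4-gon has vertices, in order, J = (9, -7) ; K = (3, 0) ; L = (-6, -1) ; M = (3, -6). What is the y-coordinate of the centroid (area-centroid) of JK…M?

Apply the shoelace (surveyor's) formula. First the cross-terms c_i = x_i·y_{i+1} − x_{i+1}·y_i:
  21, -3, 39, 33  ⇒  2A = 90, A = 45.
Then Σ (y_i + y_{i+1})·c_i = -846, so ȳ = -846 / (6·45) = -47/15.

-47/15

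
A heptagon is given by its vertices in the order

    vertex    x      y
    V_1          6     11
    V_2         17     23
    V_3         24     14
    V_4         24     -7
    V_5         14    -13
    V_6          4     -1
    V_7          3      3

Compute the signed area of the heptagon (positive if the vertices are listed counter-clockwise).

V_1→V_2: (6)(23) − (17)(11) = -49
V_2→V_3: (17)(14) − (24)(23) = -314
V_3→V_4: (24)(-7) − (24)(14) = -504
V_4→V_5: (24)(-13) − (14)(-7) = -214
V_5→V_6: (14)(-1) − (4)(-13) = 38
V_6→V_7: (4)(3) − (3)(-1) = 15
V_7→V_1: (3)(11) − (6)(3) = 15
Σ = -1013
Signed area = Σ/2 = -506.5 (negative ⇒ clockwise traversal).

-506.5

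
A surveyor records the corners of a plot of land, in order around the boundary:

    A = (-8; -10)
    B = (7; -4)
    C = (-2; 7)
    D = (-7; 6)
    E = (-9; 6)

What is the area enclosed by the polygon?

165

Apply the shoelace (surveyor's) formula: 2A = Σ (x_i·y_{i+1} − x_{i+1}·y_i), indices taken mod 5.
Cross-terms: 102, 41, 37, 12, 138  ⇒  Σ = 330
Area = |Σ|/2 = 165.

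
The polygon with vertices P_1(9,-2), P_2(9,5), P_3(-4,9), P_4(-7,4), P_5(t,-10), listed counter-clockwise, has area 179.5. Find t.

The doubled signed area Σ (x_i y_{i+1} − x_{i+1} y_i) is linear in t.
With t=0 it equals 371; the coefficient of t is -6 (from the two edges through P_5).
So -6·t + 371 = 2·179.5 = 359 ⇒ t = 2.

2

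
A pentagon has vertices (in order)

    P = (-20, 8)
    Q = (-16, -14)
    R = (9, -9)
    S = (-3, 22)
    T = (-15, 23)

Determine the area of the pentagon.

Apply the shoelace (surveyor's) formula: 2A = Σ (x_i·y_{i+1} − x_{i+1}·y_i), indices taken mod 5.
Σ = (408) + (270) + (171) + (261) + (340) = 1450
Area = |Σ|/2 = 725.

725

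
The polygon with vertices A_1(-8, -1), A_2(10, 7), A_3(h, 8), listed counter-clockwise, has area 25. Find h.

6

Write out the shoelace sum; only the two edges meeting at A_3 involve h:
2·Area = [(10·8 − h·7) + (h·(-1) − (-8)·8)] + -46
       = -8·h + 98 = 50
⇒ h = 6.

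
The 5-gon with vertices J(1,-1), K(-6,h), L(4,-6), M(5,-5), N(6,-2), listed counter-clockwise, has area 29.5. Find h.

-1

Write out the shoelace sum; only the two edges meeting at K involve h:
2·Area = [(1·h − (-6)·(-1)) + ((-6)·(-6) − 4·h)] + 26
       = -3·h + 56 = 59
⇒ h = -1.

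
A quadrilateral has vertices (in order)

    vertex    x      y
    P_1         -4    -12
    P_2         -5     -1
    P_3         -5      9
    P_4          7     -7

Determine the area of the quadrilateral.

Σ = (-56) + (-50) + (-28) + (-112) = -246
Area = |Σ|/2 = 123.

123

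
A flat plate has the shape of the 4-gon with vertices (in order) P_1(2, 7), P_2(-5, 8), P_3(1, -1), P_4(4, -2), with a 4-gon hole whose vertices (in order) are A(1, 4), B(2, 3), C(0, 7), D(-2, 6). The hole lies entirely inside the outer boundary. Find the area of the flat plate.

36.5

Outer boundary:
P_1→P_2: (2)(8) − (-5)(7) = 51
P_2→P_3: (-5)(-1) − (1)(8) = -3
P_3→P_4: (1)(-2) − (4)(-1) = 2
P_4→P_1: (4)(7) − (2)(-2) = 32
Σ = 82
Area = |Σ|/2 = 41.
Hole:
Apply the surveyor's formula: 2A = Σ (x_i·y_{i+1} − x_{i+1}·y_i), indices taken mod 4.
Σ = (-5) + (14) + (14) + (-14) = 9
Area = |Σ|/2 = 4.5.
Net area = 41 − 4.5 = 36.5.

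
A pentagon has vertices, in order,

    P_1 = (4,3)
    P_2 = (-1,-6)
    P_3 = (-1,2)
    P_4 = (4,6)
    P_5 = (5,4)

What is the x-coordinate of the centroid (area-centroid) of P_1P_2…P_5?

Apply the shoelace formula. First the cross-terms c_i = x_i·y_{i+1} − x_{i+1}·y_i:
  -21, -8, -14, -14, -1  ⇒  2A = -58, A = -29.
Then Σ (x_i + x_{i+1})·c_i = -224, so x̄ = -224 / (6·(-29)) = 112/87.

112/87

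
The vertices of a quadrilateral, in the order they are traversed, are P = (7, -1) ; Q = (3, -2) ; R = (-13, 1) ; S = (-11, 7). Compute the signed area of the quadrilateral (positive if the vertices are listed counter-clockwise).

Apply the shoelace (surveyor's) formula: 2A = Σ (x_i·y_{i+1} − x_{i+1}·y_i), indices taken mod 4.
Σ = (-11) + (-23) + (-80) + (-38) = -152
Signed area = Σ/2 = -76 (negative ⇒ clockwise traversal).

-76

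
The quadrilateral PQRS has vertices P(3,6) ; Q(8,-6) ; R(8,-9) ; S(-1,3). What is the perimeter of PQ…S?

|PQ| = √((5)² + (-12)²) = √169 = 13
|QR| = √((0)² + (-3)²) = √9 = 3
|RS| = √((-9)² + (12)²) = √225 = 15
|SP| = √((4)² + (3)²) = √25 = 5
Perimeter = 13 + 3 + 15 + 5 = 36.

36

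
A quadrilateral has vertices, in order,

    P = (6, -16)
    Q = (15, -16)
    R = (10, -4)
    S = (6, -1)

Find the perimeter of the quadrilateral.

|PQ| = √((9)² + (0)²) = √81 = 9
|QR| = √((-5)² + (12)²) = √169 = 13
|RS| = √((-4)² + (3)²) = √25 = 5
|SP| = √((0)² + (-15)²) = √225 = 15
Perimeter = 9 + 13 + 5 + 15 = 42.

42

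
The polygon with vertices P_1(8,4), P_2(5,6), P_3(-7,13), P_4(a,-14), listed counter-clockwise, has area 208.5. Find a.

Write out the shoelace sum; only the two edges meeting at P_4 involve a:
2·Area = [((-7)·(-14) − a·13) + (a·4 − 8·(-14))] + 135
       = -9·a + 345 = 417
⇒ a = -8.

-8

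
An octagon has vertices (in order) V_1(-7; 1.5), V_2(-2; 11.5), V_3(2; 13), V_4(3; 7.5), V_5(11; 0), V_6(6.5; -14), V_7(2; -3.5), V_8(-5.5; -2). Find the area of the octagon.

Σ = (-77.5) + (-49) + (-24) + (-82.5) + (-154) + (5.25) + (-23.25) + (-22.25) = -427.25
Area = |Σ|/2 = 213.625.

213.625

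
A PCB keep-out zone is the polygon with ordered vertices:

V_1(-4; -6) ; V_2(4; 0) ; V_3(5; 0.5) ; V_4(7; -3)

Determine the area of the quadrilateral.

23.25

Apply Gauss's area formula: 2A = Σ (x_i·y_{i+1} − x_{i+1}·y_i), indices taken mod 4.
Σ = (24) + (2) + (-18.5) + (-54) = -46.5
Area = |Σ|/2 = 23.25.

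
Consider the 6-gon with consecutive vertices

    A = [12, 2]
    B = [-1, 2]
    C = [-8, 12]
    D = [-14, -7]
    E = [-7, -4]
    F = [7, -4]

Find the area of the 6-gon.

Apply the shoelace formula: 2A = Σ (x_i·y_{i+1} − x_{i+1}·y_i), indices taken mod 6.
A→B: (12)(2) − (-1)(2) = 26
B→C: (-1)(12) − (-8)(2) = 4
C→D: (-8)(-7) − (-14)(12) = 224
D→E: (-14)(-4) − (-7)(-7) = 7
E→F: (-7)(-4) − (7)(-4) = 56
F→A: (7)(2) − (12)(-4) = 62
Σ = 379
Area = |Σ|/2 = 189.5.

189.5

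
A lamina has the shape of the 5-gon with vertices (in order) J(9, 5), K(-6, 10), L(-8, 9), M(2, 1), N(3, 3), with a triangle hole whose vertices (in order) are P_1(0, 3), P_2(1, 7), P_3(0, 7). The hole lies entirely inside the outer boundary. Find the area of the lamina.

Outer boundary:
Apply the shoelace formula: 2A = Σ (x_i·y_{i+1} − x_{i+1}·y_i), indices taken mod 5.
Σ = (120) + (26) + (-26) + (3) + (-12) = 111
Area = |Σ|/2 = 55.5.
Hole:
Apply the shoelace formula: 2A = Σ (x_i·y_{i+1} − x_{i+1}·y_i), indices taken mod 3.
P_1→P_2: (0)(7) − (1)(3) = -3
P_2→P_3: (1)(7) − (0)(7) = 7
P_3→P_1: (0)(3) − (0)(7) = 0
Σ = 4
Area = |Σ|/2 = 2.
Net area = 55.5 − 2 = 53.5.

53.5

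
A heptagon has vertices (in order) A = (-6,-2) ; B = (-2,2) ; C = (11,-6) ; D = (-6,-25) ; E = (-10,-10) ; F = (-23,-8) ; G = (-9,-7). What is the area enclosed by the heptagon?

306

Apply the surveyor's formula: 2A = Σ (x_i·y_{i+1} − x_{i+1}·y_i), indices taken mod 7.
Cross-terms: -16, -10, -311, -190, -150, 89, -24  ⇒  Σ = -612
Area = |Σ|/2 = 306.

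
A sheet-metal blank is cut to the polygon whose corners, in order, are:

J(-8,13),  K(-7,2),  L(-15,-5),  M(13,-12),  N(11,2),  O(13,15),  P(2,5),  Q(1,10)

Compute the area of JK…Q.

412.5

Apply Gauss's area formula: 2A = Σ (x_i·y_{i+1} − x_{i+1}·y_i), indices taken mod 8.
J→K: (-8)(2) − (-7)(13) = 75
K→L: (-7)(-5) − (-15)(2) = 65
L→M: (-15)(-12) − (13)(-5) = 245
M→N: (13)(2) − (11)(-12) = 158
N→O: (11)(15) − (13)(2) = 139
O→P: (13)(5) − (2)(15) = 35
P→Q: (2)(10) − (1)(5) = 15
Q→J: (1)(13) − (-8)(10) = 93
Σ = 825
Area = |Σ|/2 = 412.5.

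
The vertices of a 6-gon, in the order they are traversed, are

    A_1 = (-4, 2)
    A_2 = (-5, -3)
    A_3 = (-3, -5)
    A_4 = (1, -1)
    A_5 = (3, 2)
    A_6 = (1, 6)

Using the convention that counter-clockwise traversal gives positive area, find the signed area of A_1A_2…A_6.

Apply the shoelace formula: 2A = Σ (x_i·y_{i+1} − x_{i+1}·y_i), indices taken mod 6.
A_1→A_2: (-4)(-3) − (-5)(2) = 22
A_2→A_3: (-5)(-5) − (-3)(-3) = 16
A_3→A_4: (-3)(-1) − (1)(-5) = 8
A_4→A_5: (1)(2) − (3)(-1) = 5
A_5→A_6: (3)(6) − (1)(2) = 16
A_6→A_1: (1)(2) − (-4)(6) = 26
Σ = 93
Signed area = Σ/2 = 46.5 (positive ⇒ counter-clockwise traversal).

46.5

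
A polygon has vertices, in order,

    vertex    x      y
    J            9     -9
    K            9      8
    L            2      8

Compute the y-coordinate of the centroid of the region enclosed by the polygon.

Apply the surveyor's formula. First the cross-terms c_i = x_i·y_{i+1} − x_{i+1}·y_i:
  153, 56, -90  ⇒  2A = 119, A = 59.5.
Then Σ (y_i + y_{i+1})·c_i = 833, so ȳ = 833 / (6·59.5) = 7/3.

7/3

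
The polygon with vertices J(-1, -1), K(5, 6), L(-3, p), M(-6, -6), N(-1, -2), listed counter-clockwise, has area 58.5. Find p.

The doubled signed area Σ (x_i y_{i+1} − x_{i+1} y_i) is linear in p.
With p=0 it equals 40; the coefficient of p is 11 (from the two edges through L).
So 11·p + 40 = 2·58.5 = 117 ⇒ p = 7.

7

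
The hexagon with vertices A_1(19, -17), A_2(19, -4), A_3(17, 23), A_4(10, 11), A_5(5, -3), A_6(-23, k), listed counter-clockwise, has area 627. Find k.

-22

The doubled signed area Σ (x_i y_{i+1} − x_{i+1} y_i) is linear in k.
With k=0 it equals 946; the coefficient of k is -14 (from the two edges through A_6).
So -14·k + 946 = 2·627 = 1254 ⇒ k = -22.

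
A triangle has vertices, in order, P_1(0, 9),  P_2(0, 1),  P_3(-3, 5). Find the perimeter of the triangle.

|P_1P_2| = √((0)² + (-8)²) = √64 = 8
|P_2P_3| = √((-3)² + (4)²) = √25 = 5
|P_3P_1| = √((3)² + (4)²) = √25 = 5
Perimeter = 8 + 5 + 5 = 18.

18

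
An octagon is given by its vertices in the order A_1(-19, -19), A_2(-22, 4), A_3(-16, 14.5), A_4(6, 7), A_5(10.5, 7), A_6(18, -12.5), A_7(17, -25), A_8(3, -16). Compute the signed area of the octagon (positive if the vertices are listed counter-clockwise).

Apply the shoelace formula: 2A = Σ (x_i·y_{i+1} − x_{i+1}·y_i), indices taken mod 8.
Cross-terms: -494, -255, -199, -31.5, -257.25, -237.5, -197, -361  ⇒  Σ = -2032.25
Signed area = Σ/2 = -1016.125 (negative ⇒ clockwise traversal).

-1016.125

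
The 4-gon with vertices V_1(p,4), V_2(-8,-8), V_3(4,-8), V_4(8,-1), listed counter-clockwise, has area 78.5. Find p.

The doubled signed area Σ (x_i y_{i+1} − x_{i+1} y_i) is linear in p.
With p=0 it equals 220; the coefficient of p is -7 (from the two edges through V_1).
So -7·p + 220 = 2·78.5 = 157 ⇒ p = 9.

9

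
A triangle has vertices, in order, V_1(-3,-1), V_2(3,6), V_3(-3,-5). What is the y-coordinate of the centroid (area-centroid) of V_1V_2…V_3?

0

Apply the shoelace formula. First the cross-terms c_i = x_i·y_{i+1} − x_{i+1}·y_i:
  -15, 3, -12  ⇒  2A = -24, A = -12.
Then Σ (y_i + y_{i+1})·c_i = 0, so ȳ = 0 / (6·(-12)) = 0.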